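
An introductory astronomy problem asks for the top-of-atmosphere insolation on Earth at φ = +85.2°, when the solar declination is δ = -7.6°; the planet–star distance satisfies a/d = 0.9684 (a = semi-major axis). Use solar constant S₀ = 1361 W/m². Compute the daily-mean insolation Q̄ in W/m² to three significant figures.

Q̄ ≈ 0.00 W/m²

cos H₀ = −tan(+85.2°) tan(-7.600°) = 1.5890 ≥ 1 ⇒ polar night, H₀ = 0 and Q̄ = 0.
Inverse-square distance factor (a/d)² = 0.9684² = 0.937799.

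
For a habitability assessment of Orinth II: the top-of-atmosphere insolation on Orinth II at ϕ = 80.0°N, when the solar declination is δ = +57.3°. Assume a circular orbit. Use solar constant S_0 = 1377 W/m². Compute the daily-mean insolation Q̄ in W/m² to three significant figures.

cos h₀ = −tan(+80.0°) tan(+57.300°) = -8.8339 ≤ −1 ⇒ polar day, h₀ = π.
Bracket: h₀ sin ϕ sin δ + cos ϕ cos δ sin h₀ = 3.1416×0.98481×0.84151 + 0.17365×0.54024×0.00000 = 2.603530 + 0.000000 = 2.603530.
Q̄ = (S_0/π) × [bracket] = (1377/π) × 2.603530 = 1141 W/m².

Q̄ ≈ 1.14e+03 W/m²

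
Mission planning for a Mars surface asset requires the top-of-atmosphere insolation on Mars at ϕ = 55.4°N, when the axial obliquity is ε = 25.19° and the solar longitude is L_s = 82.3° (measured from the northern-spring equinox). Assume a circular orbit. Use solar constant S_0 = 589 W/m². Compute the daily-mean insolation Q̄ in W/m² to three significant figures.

Solar declination: sin δ = sin ε · sin L_s = sin 25.19° × sin 82.3° = 0.42178, so δ = +24.947°.
cos h₀ = −tan(+55.4°) tan(+24.947°) = -0.6743, h₀ = 2.3108 rad.
Bracket: h₀ sin ϕ sin δ + cos ϕ cos δ sin h₀ = 2.3108×0.82314×0.42178 + 0.56784×0.90670×0.73843 = 0.802273 + 0.380188 = 1.182461.
Q̄ = (S_0/π) × [bracket] = (589/π) × 1.182461 = 221.7 W/m².

Q̄ ≈ 222 W/m²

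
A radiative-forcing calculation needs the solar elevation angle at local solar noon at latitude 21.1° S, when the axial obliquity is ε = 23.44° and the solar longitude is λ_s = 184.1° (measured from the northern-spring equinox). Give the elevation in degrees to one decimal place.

Solar declination: sin δ = sin ε · sin λ_s = sin 23.44° × sin 184.1° = -0.02844, so δ = -1.630°.
At local noon the hour angle is zero, so the zenith angle equals |φ − δ| = |-21.1° − (-1.630°)| = 19.470°.
Elevation = 90° − 19.470° = 70.5°.

70.5°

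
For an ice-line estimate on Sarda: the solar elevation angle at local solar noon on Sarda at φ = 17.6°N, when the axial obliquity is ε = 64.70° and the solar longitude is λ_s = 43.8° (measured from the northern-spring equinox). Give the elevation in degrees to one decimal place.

Solar declination: sin δ = sin ε · sin λ_s = sin 64.70° × sin 43.8° = 0.62575, so δ = +38.738°.
At local noon the hour angle is zero, so the zenith angle equals |φ − δ| = |+17.6° − (+38.738°)| = 21.138°.
Elevation = 90° − 21.138° = 68.9°.

68.9°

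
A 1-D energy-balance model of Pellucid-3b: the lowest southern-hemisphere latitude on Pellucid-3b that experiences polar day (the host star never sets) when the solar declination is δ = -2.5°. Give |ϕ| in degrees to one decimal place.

Polar day requires cos h₀ = −tan ϕ tan δ ≤ −1, i.e. tan ϕ tan δ ≥ 1.
The boundary is |tan ϕ| · |tan δ| = 1, so |ϕ| = 90° − |δ| = 90° − 2.5° = 87.5° in the southern hemisphere.

|ϕ| = 87.5°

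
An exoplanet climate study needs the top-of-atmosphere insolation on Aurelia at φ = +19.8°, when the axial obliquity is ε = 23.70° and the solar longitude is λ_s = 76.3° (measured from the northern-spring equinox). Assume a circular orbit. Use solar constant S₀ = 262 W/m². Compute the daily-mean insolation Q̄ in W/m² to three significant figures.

Solar declination: sin δ = sin ε · sin λ_s = sin 23.70° × sin 76.3° = 0.39051, so δ = +22.986°.
cos H₀ = −tan(+19.8°) tan(+22.986°) = -0.1527, H₀ = 1.7241 rad.
Bracket: H₀ sin φ sin δ + cos φ cos δ sin H₀ = 1.7241×0.33874×0.39051 + 0.94088×0.92060×0.98827 = 0.228066 + 0.856014 = 1.084080.
Q̄ = (S₀/π) × [bracket] = (262/π) × 1.084080 = 90.41 W/m².

Q̄ ≈ 90.4 W/m²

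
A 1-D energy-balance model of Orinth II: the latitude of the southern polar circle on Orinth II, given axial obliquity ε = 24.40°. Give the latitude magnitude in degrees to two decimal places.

65.60°

The polar circle is the lowest latitude that experiences at least one full rotation of continuous darkness at the northern-summer solstice; it lies at |φ| = 90° − ε = 90° − 24.40° = 65.60°.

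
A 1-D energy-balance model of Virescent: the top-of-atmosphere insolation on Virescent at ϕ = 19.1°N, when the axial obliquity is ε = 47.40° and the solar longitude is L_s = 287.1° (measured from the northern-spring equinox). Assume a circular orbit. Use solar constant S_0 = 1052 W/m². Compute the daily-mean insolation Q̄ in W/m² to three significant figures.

Q̄ ≈ 117 W/m²

Solar declination: sin δ = sin ε · sin L_s = sin 47.40° × sin 287.1° = -0.70356, so δ = -44.713°.
cos h₀ = −tan(+19.1°) tan(-44.713°) = 0.3428, h₀ = 1.2209 rad.
Bracket: h₀ sin ϕ sin δ + cos ϕ cos δ sin h₀ = 1.2209×0.32722×-0.70356 + 0.94495×0.71064×0.93940 = -0.281074 + 0.630825 = 0.349751.
Q̄ = (S_0/π) × [bracket] = (1052/π) × 0.349751 = 117.1 W/m².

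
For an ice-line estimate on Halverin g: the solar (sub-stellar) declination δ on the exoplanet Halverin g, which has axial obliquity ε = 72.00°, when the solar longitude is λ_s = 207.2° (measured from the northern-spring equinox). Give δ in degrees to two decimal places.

δ = -25.77°

sin δ = sin ε · sin λ_s = sin 72.00° × sin 207.2° = -0.434726.
δ = arcsin(-0.434726) = -25.77°.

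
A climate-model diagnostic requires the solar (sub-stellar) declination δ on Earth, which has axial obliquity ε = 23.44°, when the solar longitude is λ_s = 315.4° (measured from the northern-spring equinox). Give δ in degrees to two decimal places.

sin δ = sin ε · sin λ_s = sin 23.44° × sin 315.4° = -0.279308.
δ = arcsin(-0.279308) = -16.22°.

δ = -16.22°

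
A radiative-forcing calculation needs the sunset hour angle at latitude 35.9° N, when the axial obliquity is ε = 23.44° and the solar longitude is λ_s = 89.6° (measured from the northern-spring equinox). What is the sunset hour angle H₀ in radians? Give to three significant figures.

Solar declination: sin δ = sin ε · sin λ_s = sin 23.44° × sin 89.6° = 0.39778, so δ = +23.439°.
cos H₀ = −tan φ · tan δ = −tan(+35.9°) × tan(+23.439°) = -0.3138, so H₀ = 1.8900 rad = 108.29°.

H₀ = 1.89 rad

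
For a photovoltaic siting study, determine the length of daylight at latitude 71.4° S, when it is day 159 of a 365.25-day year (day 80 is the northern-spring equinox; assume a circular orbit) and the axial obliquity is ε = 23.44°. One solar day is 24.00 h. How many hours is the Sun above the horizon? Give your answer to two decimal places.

Solar longitude: L_s = 360° × (159 − 80)/365.25 = 77.864°.
sin δ = sin 23.44° × sin 77.864° = 0.38890, so δ = +22.886°.
cos h₀ = −tan ϕ · tan δ = 1.2543 ≥ 1, so the Sun never rises (polar night) and h₀ = 0.
Daylight = 2h₀/(2π) × 24.00 h = (0.0000/π) × 24.00 = 0.00 h.

0.00 h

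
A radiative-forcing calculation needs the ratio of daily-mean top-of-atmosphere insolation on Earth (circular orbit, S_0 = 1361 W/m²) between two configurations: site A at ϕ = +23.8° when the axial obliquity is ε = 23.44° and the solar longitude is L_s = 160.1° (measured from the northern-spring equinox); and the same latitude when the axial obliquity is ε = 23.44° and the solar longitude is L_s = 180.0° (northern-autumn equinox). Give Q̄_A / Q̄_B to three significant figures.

— Configuration A (ϕ=+23.8°):
Solar declination: sin δ = sin ε · sin L_s = sin 23.44° × sin 160.1° = 0.13540, so δ = +7.782°.
cos h₀ = −tan(+23.8°) tan(+7.782°) = -0.0603, h₀ = 1.6311 rad.
Bracket: h₀ sin ϕ sin δ + cos ϕ cos δ sin h₀ = 1.6311×0.40355×0.13540 + 0.91496×0.99079×0.99818 = 0.089124 + 0.904883 = 0.994007.
Q̄ = (S_0/π) × [bracket] = (1361/π) × 0.994007 = 430.62 W/m².
— Configuration B (ϕ=+23.8°):
Solar declination: sin δ = sin ε · sin L_s = sin 23.44° × sin 180.0° = 0.00000, so δ = +0.000°.
cos h₀ = −tan(+23.8°) tan(+0.000°) = -0.0000, h₀ = 1.5708 rad.
Bracket: h₀ sin ϕ sin δ + cos ϕ cos δ sin h₀ = 1.5708×0.40355×0.00000 + 0.91496×1.00000×1.00000 = 0.000000 + 0.914960 = 0.914960.
Q̄ = (S_0/π) × [bracket] = (1361/π) × 0.914960 = 396.38 W/m².
Ratio Q̄_A / Q̄_B = 430.62 / 396.38 = 1.086.

Q̄_A / Q̄_B ≈ 1.09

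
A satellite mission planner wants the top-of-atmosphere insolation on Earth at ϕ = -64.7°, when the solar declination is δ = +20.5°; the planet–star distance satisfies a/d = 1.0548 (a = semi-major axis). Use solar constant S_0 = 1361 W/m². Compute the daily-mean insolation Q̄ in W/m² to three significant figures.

cos h₀ = −tan(-64.7°) tan(+20.500°) = 0.7910, h₀ = 0.6584 rad.
Bracket: h₀ sin ϕ sin δ + cos ϕ cos δ sin h₀ = 0.6584×-0.90408×0.35021 + 0.42736×0.93667×0.61187 = -0.208461 + 0.244929 = 0.036468.
Inverse-square distance factor (a/d)² = 1.0548² = 1.112603.
Q̄ = (S_0/π) × 1.112603 × [bracket] = (1361/π) × 1.112603 × 0.036468 = 17.58 W/m².

Q̄ ≈ 17.6 W/m²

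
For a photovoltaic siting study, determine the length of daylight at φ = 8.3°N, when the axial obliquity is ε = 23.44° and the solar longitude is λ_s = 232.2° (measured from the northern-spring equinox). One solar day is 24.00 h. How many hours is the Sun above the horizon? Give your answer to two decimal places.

11.63 h

Solar declination: sin δ = sin ε · sin λ_s = sin 23.44° × sin 232.2° = -0.31431, so δ = -18.319°.
cos H₀ = −tan φ · tan δ = −tan(+8.3°) × tan(-18.319°) = 0.0483, so H₀ = 1.5225 rad = 87.23°.
Daylight = 2H₀/(2π) × 24.00 h = (1.5225/π) × 24.00 = 11.63 h.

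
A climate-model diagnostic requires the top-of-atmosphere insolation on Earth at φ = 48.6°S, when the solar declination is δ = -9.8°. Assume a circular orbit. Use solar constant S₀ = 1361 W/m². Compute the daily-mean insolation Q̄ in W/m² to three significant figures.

Q̄ ≈ 375 W/m²

cos H₀ = −tan(-48.6°) tan(-9.800°) = -0.1959, H₀ = 1.7680 rad.
Bracket: H₀ sin φ sin δ + cos φ cos δ sin H₀ = 1.7680×-0.75011×-0.17021 + 0.66131×0.98541×0.98062 = 0.225732 + 0.639032 = 0.864764.
Q̄ = (S₀/π) × [bracket] = (1361/π) × 0.864764 = 374.6 W/m².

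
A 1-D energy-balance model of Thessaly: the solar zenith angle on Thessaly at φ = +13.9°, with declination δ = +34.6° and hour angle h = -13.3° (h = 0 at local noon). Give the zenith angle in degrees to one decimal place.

cos θ_z = sin φ sin δ + cos φ cos δ cos h = 0.136412 + 0.777601 = 0.914013.
θ_z = arccos(0.914013) = 23.9°.

θ_z = 23.9°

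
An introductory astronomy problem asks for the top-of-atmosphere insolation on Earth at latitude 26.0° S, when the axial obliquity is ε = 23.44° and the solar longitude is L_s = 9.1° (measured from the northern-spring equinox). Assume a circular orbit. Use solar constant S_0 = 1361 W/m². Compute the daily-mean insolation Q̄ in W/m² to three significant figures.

Solar declination: sin δ = sin ε · sin L_s = sin 23.44° × sin 9.1° = 0.06291, so δ = +3.607°.
cos h₀ = −tan(-26.0°) tan(+3.607°) = 0.0307, h₀ = 1.5400 rad.
Bracket: h₀ sin ϕ sin δ + cos ϕ cos δ sin h₀ = 1.5400×-0.43837×0.06291 + 0.89879×0.99802×0.99953 = -0.042470 + 0.896589 = 0.854119.
Q̄ = (S_0/π) × [bracket] = (1361/π) × 0.854119 = 370.0 W/m².

Q̄ ≈ 370 W/m²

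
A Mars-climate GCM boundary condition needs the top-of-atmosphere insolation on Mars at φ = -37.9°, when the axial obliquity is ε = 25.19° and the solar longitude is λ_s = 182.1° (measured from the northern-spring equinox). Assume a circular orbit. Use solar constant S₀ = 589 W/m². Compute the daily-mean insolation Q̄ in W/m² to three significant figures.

Q̄ ≈ 151 W/m²

Solar declination: sin δ = sin ε · sin λ_s = sin 25.19° × sin 182.1° = -0.01560, so δ = -0.894°.
cos H₀ = −tan(-37.9°) tan(-0.894°) = -0.0121, H₀ = 1.5829 rad.
Bracket: H₀ sin φ sin δ + cos φ cos δ sin H₀ = 1.5829×-0.61429×-0.01560 + 0.78908×0.99988×0.99993 = 0.015169 + 0.788930 = 0.804099.
Q̄ = (S₀/π) × [bracket] = (589/π) × 0.804099 = 150.8 W/m².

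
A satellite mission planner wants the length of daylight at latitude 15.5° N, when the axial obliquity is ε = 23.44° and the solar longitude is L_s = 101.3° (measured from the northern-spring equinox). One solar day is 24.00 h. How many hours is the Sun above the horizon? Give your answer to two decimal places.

12.90 h

Solar declination: sin δ = sin ε · sin L_s = sin 23.44° × sin 101.3° = 0.39008, so δ = +22.959°.
cos h₀ = −tan ϕ · tan δ = −tan(+15.5°) × tan(+22.959°) = -0.1175, so h₀ = 1.6886 rad = 96.75°.
Daylight = 2h₀/(2π) × 24.00 h = (1.6886/π) × 24.00 = 12.90 h.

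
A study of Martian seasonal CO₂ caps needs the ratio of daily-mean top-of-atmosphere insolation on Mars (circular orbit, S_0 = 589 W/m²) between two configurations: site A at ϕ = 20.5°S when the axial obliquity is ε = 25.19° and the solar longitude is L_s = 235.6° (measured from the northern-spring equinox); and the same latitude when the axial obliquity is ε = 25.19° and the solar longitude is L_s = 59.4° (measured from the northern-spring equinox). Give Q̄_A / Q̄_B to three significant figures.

Q̄_A / Q̄_B ≈ 1.59

— Configuration A (ϕ=-20.5°):
Solar declination: sin δ = sin ε · sin L_s = sin 25.19° × sin 235.6° = -0.35119, so δ = -20.560°.
cos h₀ = −tan(-20.5°) tan(-20.560°) = -0.1402, h₀ = 1.7115 rad.
Bracket: h₀ sin ϕ sin δ + cos ϕ cos δ sin h₀ = 1.7115×-0.35021×-0.35119 + 0.93667×0.93631×0.99012 = 0.210498 + 0.868349 = 1.078847.
Q̄ = (S_0/π) × [bracket] = (589/π) × 1.078847 = 202.27 W/m².
— Configuration B (ϕ=-20.5°):
Solar declination: sin δ = sin ε · sin L_s = sin 25.19° × sin 59.4° = 0.36635, so δ = +21.491°.
cos h₀ = −tan(-20.5°) tan(+21.491°) = 0.1472, h₀ = 1.4231 rad.
Bracket: h₀ sin ϕ sin δ + cos ϕ cos δ sin h₀ = 1.4231×-0.35021×0.36635 + 0.93667×0.93048×0.98911 = -0.182583 + 0.862061 = 0.679478.
Q̄ = (S_0/π) × [bracket] = (589/π) × 0.679478 = 127.39 W/m².
Ratio Q̄_A / Q̄_B = 202.27 / 127.39 = 1.588.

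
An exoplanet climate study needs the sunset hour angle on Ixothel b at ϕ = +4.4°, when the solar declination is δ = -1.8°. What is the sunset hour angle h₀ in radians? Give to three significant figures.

cos h₀ = −tan ϕ · tan δ = −tan(+4.4°) × tan(-1.800°) = 0.0024, so h₀ = 1.5684 rad = 89.86°.

h₀ = 1.57 rad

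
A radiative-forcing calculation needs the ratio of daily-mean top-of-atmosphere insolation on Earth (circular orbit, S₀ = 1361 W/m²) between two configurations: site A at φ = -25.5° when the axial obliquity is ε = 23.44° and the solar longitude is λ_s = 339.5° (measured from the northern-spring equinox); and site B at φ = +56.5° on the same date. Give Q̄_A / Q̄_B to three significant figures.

Q̄_A / Q̄_B ≈ 2.63

— Configuration A (φ=-25.5°):
Solar declination: sin δ = sin ε · sin λ_s = sin 23.44° × sin 339.5° = -0.13931, so δ = -8.008°.
cos H₀ = −tan(-25.5°) tan(-8.008°) = -0.0671, H₀ = 1.6379 rad.
Bracket: H₀ sin φ sin δ + cos φ cos δ sin H₀ = 1.6379×-0.43051×-0.13931 + 0.90259×0.99025×0.99775 = 0.098232 + 0.891779 = 0.990011.
Q̄ = (S₀/π) × [bracket] = (1361/π) × 0.990011 = 428.89 W/m².
— Configuration B (φ=+56.5°):
cos H₀ = −tan(+56.5°) tan(-8.008°) = 0.2125, H₀ = 1.3566 rad.
Bracket: H₀ sin φ sin δ + cos φ cos δ sin H₀ = 1.3566×0.83389×-0.13931 + 0.55194×0.99025×0.97715 = -0.157595 + 0.534070 = 0.376475.
Q̄ = (S₀/π) × [bracket] = (1361/π) × 0.376475 = 163.10 W/m².
Ratio Q̄_A / Q̄_B = 428.89 / 163.10 = 2.630.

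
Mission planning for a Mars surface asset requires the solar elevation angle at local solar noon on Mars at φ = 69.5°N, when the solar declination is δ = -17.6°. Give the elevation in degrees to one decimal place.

At local noon the hour angle is zero, so the zenith angle equals |φ − δ| = |+69.5° − (-17.600°)| = 87.100°.
Elevation = 90° − 87.100° = 2.9°.

2.9°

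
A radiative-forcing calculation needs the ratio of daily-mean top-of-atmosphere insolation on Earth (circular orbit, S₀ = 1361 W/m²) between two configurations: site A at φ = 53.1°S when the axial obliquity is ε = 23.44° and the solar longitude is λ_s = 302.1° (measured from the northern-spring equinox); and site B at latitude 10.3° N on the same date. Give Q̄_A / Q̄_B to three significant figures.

— Configuration A (φ=-53.1°):
Solar declination: sin δ = sin ε · sin λ_s = sin 23.44° × sin 302.1° = -0.33698, so δ = -19.693°.
cos H₀ = −tan(-53.1°) tan(-19.693°) = -0.4767, H₀ = 2.0677 rad.
Bracket: H₀ sin φ sin δ + cos φ cos δ sin H₀ = 2.0677×-0.79968×-0.33698 + 0.60042×0.94151×0.87907 = 0.557196 + 0.496940 = 1.054136.
Q̄ = (S₀/π) × [bracket] = (1361/π) × 1.054136 = 456.67 W/m².
— Configuration B (φ=+10.3°):
cos H₀ = −tan(+10.3°) tan(-19.693°) = 0.0650, H₀ = 1.5057 rad.
Bracket: H₀ sin φ sin δ + cos φ cos δ sin H₀ = 1.5057×0.17880×-0.33698 + 0.98389×0.94151×0.99788 = -0.090721 + 0.924378 = 0.833657.
Q̄ = (S₀/π) × [bracket] = (1361/π) × 0.833657 = 361.16 W/m².
Ratio Q̄_A / Q̄_B = 456.67 / 361.16 = 1.264.

Q̄_A / Q̄_B ≈ 1.26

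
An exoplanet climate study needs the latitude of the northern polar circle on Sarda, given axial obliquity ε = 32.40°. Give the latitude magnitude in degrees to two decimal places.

The polar circle is the lowest latitude that experiences at least one full rotation of continuous daylight at the northern-summer solstice; it lies at |φ| = 90° − ε = 90° − 32.40° = 57.60°.

57.60°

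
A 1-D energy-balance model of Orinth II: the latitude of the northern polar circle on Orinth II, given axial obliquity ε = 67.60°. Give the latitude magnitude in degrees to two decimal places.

The polar circle is the lowest latitude that experiences at least one full rotation of continuous daylight at the northern-summer solstice; it lies at |φ| = 90° − ε = 90° − 67.60° = 22.40°.

22.40°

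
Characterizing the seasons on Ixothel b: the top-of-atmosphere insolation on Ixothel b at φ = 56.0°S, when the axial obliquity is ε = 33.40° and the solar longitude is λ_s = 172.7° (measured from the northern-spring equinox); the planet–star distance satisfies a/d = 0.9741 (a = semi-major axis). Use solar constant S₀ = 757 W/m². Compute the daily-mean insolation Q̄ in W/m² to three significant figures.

Q̄ ≈ 107 W/m²

Solar declination: sin δ = sin ε · sin λ_s = sin 33.40° × sin 172.7° = 0.06995, so δ = +4.011°.
cos H₀ = −tan(-56.0°) tan(+4.011°) = 0.1040, H₀ = 1.4667 rad.
Bracket: H₀ sin φ sin δ + cos φ cos δ sin H₀ = 1.4667×-0.82904×0.06995 + 0.55919×0.99755×0.99458 = -0.085056 + 0.554797 = 0.469741.
Inverse-square distance factor (a/d)² = 0.9741² = 0.948871.
Q̄ = (S₀/π) × 0.948871 × [bracket] = (757/π) × 0.948871 × 0.469741 = 107.4 W/m².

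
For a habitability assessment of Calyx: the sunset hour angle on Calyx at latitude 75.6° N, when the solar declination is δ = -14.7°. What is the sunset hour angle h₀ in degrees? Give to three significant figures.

h₀ = 0.00°

cos h₀ = −tan ϕ · tan δ = 1.0218 ≥ 1, so the host star never rises (polar night) and h₀ = 0.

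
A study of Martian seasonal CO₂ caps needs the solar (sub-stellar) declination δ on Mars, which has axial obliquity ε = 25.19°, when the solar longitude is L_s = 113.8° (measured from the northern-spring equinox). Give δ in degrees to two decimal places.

sin δ = sin ε · sin L_s = sin 25.19° × sin 113.8° = 0.389426.
δ = arcsin(0.389426) = +22.92°.

δ = +22.92°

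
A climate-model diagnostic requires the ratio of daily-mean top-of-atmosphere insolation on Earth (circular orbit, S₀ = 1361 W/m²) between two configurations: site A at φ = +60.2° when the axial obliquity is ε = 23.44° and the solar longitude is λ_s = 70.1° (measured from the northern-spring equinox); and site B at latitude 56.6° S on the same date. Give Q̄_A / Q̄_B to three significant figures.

— Configuration A (φ=+60.2°):
Solar declination: sin δ = sin ε · sin λ_s = sin 23.44° × sin 70.1° = 0.37404, so δ = +21.965°.
cos H₀ = −tan(+60.2°) tan(+21.965°) = -0.7042, H₀ = 2.3521 rad.
Bracket: H₀ sin φ sin δ + cos φ cos δ sin H₀ = 2.3521×0.86777×0.37404 + 0.49697×0.92741×0.70998 = 0.763446 + 0.327226 = 1.090672.
Q̄ = (S₀/π) × [bracket] = (1361/π) × 1.090672 = 472.50 W/m².
— Configuration B (φ=-56.6°):
cos H₀ = −tan(-56.6°) tan(+21.965°) = 0.6117, H₀ = 0.9126 rad.
Bracket: H₀ sin φ sin δ + cos φ cos δ sin H₀ = 0.9126×-0.83485×0.37404 + 0.55048×0.92741×0.79113 = -0.284975 + 0.403888 = 0.118913.
Q̄ = (S₀/π) × [bracket] = (1361/π) × 0.118913 = 51.515 W/m².
Ratio Q̄_A / Q̄_B = 472.50 / 51.515 = 9.172.

Q̄_A / Q̄_B ≈ 9.17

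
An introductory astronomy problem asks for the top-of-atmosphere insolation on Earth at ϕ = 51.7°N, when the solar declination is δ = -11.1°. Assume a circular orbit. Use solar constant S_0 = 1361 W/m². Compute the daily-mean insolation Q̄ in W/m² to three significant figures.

Q̄ ≈ 169 W/m²

cos h₀ = −tan(+51.7°) tan(-11.100°) = 0.2484, h₀ = 1.3197 rad.
Bracket: h₀ sin ϕ sin δ + cos ϕ cos δ sin h₀ = 1.3197×0.78478×-0.19252 + 0.61978×0.98129×0.96865 = -0.199388 + 0.589117 = 0.389729.
Q̄ = (S_0/π) × [bracket] = (1361/π) × 0.389729 = 168.8 W/m².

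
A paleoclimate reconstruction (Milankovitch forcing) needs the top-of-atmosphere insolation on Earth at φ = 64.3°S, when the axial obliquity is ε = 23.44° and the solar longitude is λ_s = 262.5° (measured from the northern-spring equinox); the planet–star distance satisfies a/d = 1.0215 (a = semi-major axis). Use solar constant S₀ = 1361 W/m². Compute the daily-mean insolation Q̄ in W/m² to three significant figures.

Q̄ ≈ 511 W/m²

Solar declination: sin δ = sin ε · sin λ_s = sin 23.44° × sin 262.5° = -0.39439, so δ = -23.228°.
cos H₀ = −tan(-64.3°) tan(-23.228°) = -0.8918, H₀ = 2.6720 rad.
Bracket: H₀ sin φ sin δ + cos φ cos δ sin H₀ = 2.6720×-0.90108×-0.39439 + 0.43366×0.91895×0.45252 = 0.949567 + 0.180335 = 1.129902.
Inverse-square distance factor (a/d)² = 1.0215² = 1.043462.
Q̄ = (S₀/π) × 1.043462 × [bracket] = (1361/π) × 1.043462 × 1.129902 = 510.8 W/m².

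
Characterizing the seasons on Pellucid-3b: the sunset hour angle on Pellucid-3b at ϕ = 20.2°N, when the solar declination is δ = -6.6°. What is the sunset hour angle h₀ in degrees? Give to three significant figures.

h₀ = 87.6°

cos h₀ = −tan ϕ · tan δ = −tan(+20.2°) × tan(-6.600°) = 0.0426, so h₀ = 1.5282 rad = 87.56°.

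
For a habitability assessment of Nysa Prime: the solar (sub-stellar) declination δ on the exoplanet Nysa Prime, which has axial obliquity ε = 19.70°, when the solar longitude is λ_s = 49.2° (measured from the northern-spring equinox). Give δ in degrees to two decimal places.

sin δ = sin ε · sin λ_s = sin 19.70° × sin 49.2° = 0.255179.
δ = arcsin(0.255179) = +14.78°.

δ = +14.78°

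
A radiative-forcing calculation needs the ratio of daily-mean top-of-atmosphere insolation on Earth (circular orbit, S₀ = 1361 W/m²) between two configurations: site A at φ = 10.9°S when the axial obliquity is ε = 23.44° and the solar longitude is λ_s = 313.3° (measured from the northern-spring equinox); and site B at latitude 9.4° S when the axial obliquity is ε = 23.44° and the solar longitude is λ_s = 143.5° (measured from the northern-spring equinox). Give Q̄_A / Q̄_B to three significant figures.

Q̄_A / Q̄_B ≈ 1.14

— Configuration A (φ=-10.9°):
Solar declination: sin δ = sin ε · sin λ_s = sin 23.44° × sin 313.3° = -0.28950, so δ = -16.828°.
cos H₀ = −tan(-10.9°) tan(-16.828°) = -0.0582, H₀ = 1.6291 rad.
Bracket: H₀ sin φ sin δ + cos φ cos δ sin H₀ = 1.6291×-0.18910×-0.28950 + 0.98196×0.95718×0.99830 = 0.089184 + 0.938315 = 1.027499.
Q̄ = (S₀/π) × [bracket] = (1361/π) × 1.027499 = 445.13 W/m².
— Configuration B (φ=-9.4°):
Solar declination: sin δ = sin ε · sin λ_s = sin 23.44° × sin 143.5° = 0.23661, so δ = +13.687°.
cos H₀ = −tan(-9.4°) tan(+13.687°) = 0.0403, H₀ = 1.5305 rad.
Bracket: H₀ sin φ sin δ + cos φ cos δ sin H₀ = 1.5305×-0.16333×0.23661 + 0.98657×0.97160×0.99919 = -0.059147 + 0.957775 = 0.898628.
Q̄ = (S₀/π) × [bracket] = (1361/π) × 0.898628 = 389.30 W/m².
Ratio Q̄_A / Q̄_B = 445.13 / 389.30 = 1.143.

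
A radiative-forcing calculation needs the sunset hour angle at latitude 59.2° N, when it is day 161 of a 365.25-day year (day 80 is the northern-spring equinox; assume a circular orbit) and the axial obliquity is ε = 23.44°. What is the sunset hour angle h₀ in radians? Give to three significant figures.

h₀ = 2.37 rad

Solar longitude: L_s = 360° × (161 − 80)/365.25 = 79.836°.
sin δ = sin 23.44° × sin 79.836° = 0.39155, so δ = +23.051°.
cos h₀ = −tan ϕ · tan δ = −tan(+59.2°) × tan(+23.051°) = -0.7138, so h₀ = 2.3657 rad = 135.55°.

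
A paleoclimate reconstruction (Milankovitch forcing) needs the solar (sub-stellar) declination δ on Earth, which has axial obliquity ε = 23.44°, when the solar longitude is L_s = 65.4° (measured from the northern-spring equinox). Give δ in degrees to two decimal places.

δ = +21.20°

sin δ = sin ε · sin L_s = sin 23.44° × sin 65.4° = 0.361684.
δ = arcsin(0.361684) = +21.20°.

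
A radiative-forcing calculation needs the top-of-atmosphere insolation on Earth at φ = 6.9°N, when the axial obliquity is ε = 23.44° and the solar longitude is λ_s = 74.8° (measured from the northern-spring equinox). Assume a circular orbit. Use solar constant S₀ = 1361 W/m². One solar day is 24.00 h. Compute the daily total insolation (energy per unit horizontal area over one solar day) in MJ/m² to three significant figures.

37.1 MJ/m²

Solar declination: sin δ = sin ε · sin λ_s = sin 23.44° × sin 74.8° = 0.38387, so δ = +22.574°.
cos H₀ = −tan(+6.9°) tan(+22.574°) = -0.0503, H₀ = 1.6211 rad.
Bracket: H₀ sin φ sin δ + cos φ cos δ sin H₀ = 1.6211×0.12014×0.38387 + 0.99276×0.92339×0.99873 = 0.074762 + 0.915540 = 0.990302.
Q̄ = (S₀/π) × [bracket] = (1361/π) × 0.990302 = 429.02 W/m².
Daily total = Q̄ × 24.00 h × 3600 s/h = 429.02 × 24.00 × 3600 / 10⁶ = 37.07 MJ/m².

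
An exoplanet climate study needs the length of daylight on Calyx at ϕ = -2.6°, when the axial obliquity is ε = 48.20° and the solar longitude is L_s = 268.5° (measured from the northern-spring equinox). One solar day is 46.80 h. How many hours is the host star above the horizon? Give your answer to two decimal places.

24.16 h

Solar declination: sin δ = sin ε · sin L_s = sin 48.20° × sin 268.5° = -0.74522, so δ = -48.178°.
cos h₀ = −tan ϕ · tan δ = −tan(-2.6°) × tan(-48.178°) = -0.0507, so h₀ = 1.6216 rad = 92.91°.
Daylight = 2h₀/(2π) × 46.80 h = (1.6216/π) × 46.80 = 24.16 h.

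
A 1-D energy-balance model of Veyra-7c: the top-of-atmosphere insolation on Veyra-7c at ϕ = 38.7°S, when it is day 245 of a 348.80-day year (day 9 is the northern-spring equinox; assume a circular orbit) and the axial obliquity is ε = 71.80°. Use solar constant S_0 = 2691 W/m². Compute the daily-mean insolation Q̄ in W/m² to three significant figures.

Q̄ ≈ 1.43e+03 W/m²

Solar longitude: L_s = 360° × (245 − 9)/348.80 = 243.578°.
sin δ = sin 71.80° × sin 243.578° = -0.85074, so δ = -58.292°.
cos h₀ = −tan(-38.7°) tan(-58.292°) = -1.2968 ≤ −1 ⇒ polar day, h₀ = π.
Bracket: h₀ sin ϕ sin δ + cos ϕ cos δ sin h₀ = 3.1416×-0.62524×-0.85074 + 0.78043×0.52559×0.00000 = 1.671069 + 0.000000 = 1.671069.
Q̄ = (S_0/π) × [bracket] = (2691/π) × 1.671069 = 1431 W/m².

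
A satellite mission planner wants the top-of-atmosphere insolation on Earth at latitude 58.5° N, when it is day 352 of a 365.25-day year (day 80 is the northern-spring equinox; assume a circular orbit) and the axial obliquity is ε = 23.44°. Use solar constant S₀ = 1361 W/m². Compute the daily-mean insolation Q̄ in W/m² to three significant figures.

Q̄ ≈ 31.5 W/m²

Solar longitude: λ_s = 360° × (352 − 80)/365.25 = 268.090°.
sin δ = sin 23.44° × sin 268.090° = -0.39757, so δ = -23.426°.
cos H₀ = −tan(+58.5°) tan(-23.426°) = 0.7071, H₀ = 0.7855 rad.
Bracket: H₀ sin φ sin δ + cos φ cos δ sin H₀ = 0.7855×0.85264×-0.39757 + 0.52250×0.91757×0.70716 = -0.266272 + 0.339034 = 0.072762.
Q̄ = (S₀/π) × [bracket] = (1361/π) × 0.072762 = 31.52 W/m².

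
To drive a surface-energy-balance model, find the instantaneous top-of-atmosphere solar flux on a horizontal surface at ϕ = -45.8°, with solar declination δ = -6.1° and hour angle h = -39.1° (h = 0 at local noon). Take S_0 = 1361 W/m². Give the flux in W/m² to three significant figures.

cos θ_z = sin ϕ sin δ + cos ϕ cos δ cos h = 0.076182 + 0.537969 = 0.614151.
Flux = S_0 · cos θ_z = 1361 × 0.614151 = 835.9 W/m².

836 W/m²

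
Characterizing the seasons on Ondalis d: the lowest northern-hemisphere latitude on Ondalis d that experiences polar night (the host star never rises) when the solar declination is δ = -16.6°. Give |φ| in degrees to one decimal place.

|φ| = 73.4°

Polar night requires cos H₀ = −tan φ tan δ ≥ 1, i.e. tan φ tan δ ≤ −1.
The boundary is |tan φ| · |tan δ| = 1, so |φ| = 90° − |δ| = 90° − 16.6° = 73.4° in the northern hemisphere.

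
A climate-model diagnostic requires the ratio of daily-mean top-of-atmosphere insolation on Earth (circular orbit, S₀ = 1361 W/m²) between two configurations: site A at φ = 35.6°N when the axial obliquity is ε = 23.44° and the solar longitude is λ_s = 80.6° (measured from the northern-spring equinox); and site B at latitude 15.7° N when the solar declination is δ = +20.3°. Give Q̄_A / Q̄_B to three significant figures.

Q̄_A / Q̄_B ≈ 1.08

— Configuration A (φ=+35.6°):
Solar declination: sin δ = sin ε · sin λ_s = sin 23.44° × sin 80.6° = 0.39245, so δ = +23.107°.
cos H₀ = −tan(+35.6°) tan(+23.107°) = -0.3055, H₀ = 1.8812 rad.
Bracket: H₀ sin φ sin δ + cos φ cos δ sin H₀ = 1.8812×0.58212×0.39245 + 0.81310×0.91977×0.95220 = 0.429766 + 0.712117 = 1.141883.
Q̄ = (S₀/π) × [bracket] = (1361/π) × 1.141883 = 494.69 W/m².
— Configuration B (φ=+15.7°):
cos H₀ = −tan(+15.7°) tan(+20.300°) = -0.1040, H₀ = 1.6750 rad.
Bracket: H₀ sin φ sin δ + cos φ cos δ sin H₀ = 1.6750×0.27060×0.34694 + 0.96269×0.93789×0.99458 = 0.157252 + 0.898004 = 1.055256.
Q̄ = (S₀/π) × [bracket] = (1361/π) × 1.055256 = 457.16 W/m².
Ratio Q̄_A / Q̄_B = 494.69 / 457.16 = 1.082.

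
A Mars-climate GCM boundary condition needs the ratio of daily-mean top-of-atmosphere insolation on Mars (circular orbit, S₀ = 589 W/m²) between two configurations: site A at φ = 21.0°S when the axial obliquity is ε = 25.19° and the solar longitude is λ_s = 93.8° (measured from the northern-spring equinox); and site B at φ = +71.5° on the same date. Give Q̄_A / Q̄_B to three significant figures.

— Configuration A (φ=-21.0°):
Solar declination: sin δ = sin ε · sin λ_s = sin 25.19° × sin 93.8° = 0.42469, so δ = +25.131°.
cos H₀ = −tan(-21.0°) tan(+25.131°) = 0.1801, H₀ = 1.3897 rad.
Bracket: H₀ sin φ sin δ + cos φ cos δ sin H₀ = 1.3897×-0.35837×0.42469 + 0.93358×0.90534×0.98365 = -0.211507 + 0.831388 = 0.619881.
Q̄ = (S₀/π) × [bracket] = (589/π) × 0.619881 = 116.22 W/m².
— Configuration B (φ=+71.5°):
cos H₀ = −tan(+71.5°) tan(+25.131°) = -1.4020 ≤ −1 ⇒ polar day, H₀ = π.
Bracket: H₀ sin φ sin δ + cos φ cos δ sin H₀ = 3.1416×0.94832×0.42469 + 0.31730×0.90534×0.00000 = 1.265254 + 0.000000 = 1.265254.
Q̄ = (S₀/π) × [bracket] = (589/π) × 1.265254 = 237.22 W/m².
Ratio Q̄_A / Q̄_B = 116.22 / 237.22 = 0.4899.

Q̄_A / Q̄_B ≈ 0.490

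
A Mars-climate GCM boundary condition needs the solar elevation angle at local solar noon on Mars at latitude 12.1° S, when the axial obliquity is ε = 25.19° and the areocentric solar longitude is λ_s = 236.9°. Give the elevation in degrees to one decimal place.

sin δ = sin 25.19° × sin 236.9° = -0.35655, so δ = -20.889°.
At local noon the hour angle is zero, so the zenith angle equals |φ − δ| = |-12.1° − (-20.889°)| = 8.789°.
Elevation = 90° − 8.789° = 81.2°.

81.2°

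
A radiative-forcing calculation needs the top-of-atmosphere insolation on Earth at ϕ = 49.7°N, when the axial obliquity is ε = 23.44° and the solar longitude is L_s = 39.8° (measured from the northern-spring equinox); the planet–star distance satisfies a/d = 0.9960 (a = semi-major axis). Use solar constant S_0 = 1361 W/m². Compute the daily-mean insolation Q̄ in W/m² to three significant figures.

Solar declination: sin δ = sin ε · sin L_s = sin 23.44° × sin 39.8° = 0.25463, so δ = +14.752°.
cos h₀ = −tan(+49.7°) tan(+14.752°) = -0.3105, h₀ = 1.8865 rad.
Bracket: h₀ sin ϕ sin δ + cos ϕ cos δ sin h₀ = 1.8865×0.76267×0.25463 + 0.64679×0.96704×0.95058 = 0.366356 + 0.594561 = 0.960917.
Inverse-square distance factor (a/d)² = 0.9960² = 0.992016.
Q̄ = (S_0/π) × 0.992016 × [bracket] = (1361/π) × 0.992016 × 0.960917 = 413.0 W/m².

Q̄ ≈ 413 W/m²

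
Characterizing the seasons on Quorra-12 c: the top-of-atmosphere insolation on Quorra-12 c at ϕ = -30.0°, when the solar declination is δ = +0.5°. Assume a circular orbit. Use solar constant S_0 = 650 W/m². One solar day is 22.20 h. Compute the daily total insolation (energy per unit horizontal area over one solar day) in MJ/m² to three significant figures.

14.2 MJ/m²

cos h₀ = −tan(-30.0°) tan(+0.500°) = 0.0050, h₀ = 1.5658 rad.
Bracket: h₀ sin ϕ sin δ + cos ϕ cos δ sin h₀ = 1.5658×-0.50000×0.00873 + 0.86603×0.99996×0.99999 = -0.006835 + 0.865987 = 0.859152.
Q̄ = (S_0/π) × [bracket] = (650/π) × 0.859152 = 177.76 W/m².
Daily total = Q̄ × 22.20 h × 3600 s/h = 177.76 × 22.20 × 3600 / 10⁶ = 14.21 MJ/m².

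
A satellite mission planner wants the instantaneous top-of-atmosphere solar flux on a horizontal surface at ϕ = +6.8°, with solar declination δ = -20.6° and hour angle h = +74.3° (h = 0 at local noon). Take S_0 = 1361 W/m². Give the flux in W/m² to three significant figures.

286 W/m²

cos θ_z = sin ϕ sin δ + cos ϕ cos δ cos h = -0.041659 + 0.251516 = 0.209857.
Flux = S_0 · cos θ_z = 1361 × 0.209857 = 285.6 W/m².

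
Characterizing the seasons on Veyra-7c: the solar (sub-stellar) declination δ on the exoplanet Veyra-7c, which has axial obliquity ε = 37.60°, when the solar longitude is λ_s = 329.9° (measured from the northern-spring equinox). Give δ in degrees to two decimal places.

sin δ = sin ε · sin λ_s = sin 37.60° × sin 329.9° = -0.305994.
δ = arcsin(-0.305994) = -17.82°.

δ = -17.82°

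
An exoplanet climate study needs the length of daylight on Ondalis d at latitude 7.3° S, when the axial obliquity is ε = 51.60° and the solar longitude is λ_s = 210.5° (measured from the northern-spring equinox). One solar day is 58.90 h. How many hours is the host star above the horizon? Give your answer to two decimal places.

Solar declination: sin δ = sin ε · sin λ_s = sin 51.60° × sin 210.5° = -0.39775, so δ = -23.438°.
cos H₀ = −tan φ · tan δ = −tan(-7.3°) × tan(-23.438°) = -0.0555, so H₀ = 1.6264 rad = 93.18°.
Daylight = 2H₀/(2π) × 58.90 h = (1.6264/π) × 58.90 = 30.49 h.

30.49 h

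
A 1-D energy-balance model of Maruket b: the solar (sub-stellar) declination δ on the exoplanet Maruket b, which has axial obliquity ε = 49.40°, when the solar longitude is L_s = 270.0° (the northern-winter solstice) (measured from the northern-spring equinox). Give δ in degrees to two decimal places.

sin δ = sin ε · sin L_s = sin 49.40° × sin 270.0° = -0.759271.
δ = arcsin(-0.759271) = -49.40°.

δ = -49.40°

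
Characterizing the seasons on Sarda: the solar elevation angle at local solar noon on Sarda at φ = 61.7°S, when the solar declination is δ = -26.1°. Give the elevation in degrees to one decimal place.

54.4°

At local noon the hour angle is zero, so the zenith angle equals |φ − δ| = |-61.7° − (-26.100°)| = 35.600°.
Elevation = 90° − 35.600° = 54.4°.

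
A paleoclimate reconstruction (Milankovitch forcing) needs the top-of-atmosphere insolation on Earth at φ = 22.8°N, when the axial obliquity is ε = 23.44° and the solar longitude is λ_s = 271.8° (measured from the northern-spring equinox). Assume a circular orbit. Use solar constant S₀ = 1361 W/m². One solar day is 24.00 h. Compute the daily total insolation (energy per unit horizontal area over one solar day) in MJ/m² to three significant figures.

23.1 MJ/m²

Solar declination: sin δ = sin ε · sin λ_s = sin 23.44° × sin 271.8° = -0.39759, so δ = -23.428°.
cos H₀ = −tan(+22.8°) tan(-23.428°) = 0.1821, H₀ = 1.3876 rad.
Bracket: H₀ sin φ sin δ + cos φ cos δ sin H₀ = 1.3876×0.38752×-0.39759 + 0.92186×0.91756×0.98327 = -0.213793 + 0.831711 = 0.617918.
Q̄ = (S₀/π) × [bracket] = (1361/π) × 0.617918 = 267.69 W/m².
Daily total = Q̄ × 24.00 h × 3600 s/h = 267.69 × 24.00 × 3600 / 10⁶ = 23.13 MJ/m².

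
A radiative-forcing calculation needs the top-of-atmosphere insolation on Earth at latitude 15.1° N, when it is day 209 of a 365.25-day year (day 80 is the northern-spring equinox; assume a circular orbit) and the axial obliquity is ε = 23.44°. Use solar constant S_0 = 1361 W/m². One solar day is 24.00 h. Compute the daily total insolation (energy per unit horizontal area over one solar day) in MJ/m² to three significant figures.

39.3 MJ/m²

Solar longitude: L_s = 360° × (209 − 80)/365.25 = 127.146°.
sin δ = sin 23.44° × sin 127.146° = 0.31708, so δ = +18.486°.
cos h₀ = −tan(+15.1°) tan(+18.486°) = -0.0902, h₀ = 1.6611 rad.
Bracket: h₀ sin ϕ sin δ + cos ϕ cos δ sin h₀ = 1.6611×0.26050×0.31708 + 0.96547×0.94840×0.99592 = 0.137206 + 0.911916 = 1.049122.
Q̄ = (S_0/π) × [bracket] = (1361/π) × 1.049122 = 454.50 W/m².
Daily total = Q̄ × 24.00 h × 3600 s/h = 454.50 × 24.00 × 3600 / 10⁶ = 39.27 MJ/m².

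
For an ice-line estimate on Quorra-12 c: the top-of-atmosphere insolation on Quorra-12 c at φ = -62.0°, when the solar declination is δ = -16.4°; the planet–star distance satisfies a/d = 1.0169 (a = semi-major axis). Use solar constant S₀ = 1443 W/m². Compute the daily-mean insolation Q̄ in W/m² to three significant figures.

Q̄ ≈ 434 W/m²

cos H₀ = −tan(-62.0°) tan(-16.400°) = -0.5535, H₀ = 2.1574 rad.
Bracket: H₀ sin φ sin δ + cos φ cos δ sin H₀ = 2.1574×-0.88295×-0.28234 + 0.46947×0.95931×0.83283 = 0.537823 + 0.375079 = 0.912902.
Inverse-square distance factor (a/d)² = 1.0169² = 1.034086.
Q̄ = (S₀/π) × 1.034086 × [bracket] = (1443/π) × 1.034086 × 0.912902 = 433.6 W/m².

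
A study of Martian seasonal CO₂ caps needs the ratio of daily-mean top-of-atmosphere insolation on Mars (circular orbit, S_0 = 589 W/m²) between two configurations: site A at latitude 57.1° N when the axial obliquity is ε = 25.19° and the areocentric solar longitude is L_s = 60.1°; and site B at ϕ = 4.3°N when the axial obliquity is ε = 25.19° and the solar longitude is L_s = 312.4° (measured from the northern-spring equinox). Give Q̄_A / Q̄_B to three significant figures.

— Configuration A (ϕ=+57.1°):
sin δ = sin 25.19° × sin 60.1° = 0.36897, so δ = +21.652°.
cos h₀ = −tan(+57.1°) tan(+21.652°) = -0.6136, h₀ = 2.2315 rad.
Bracket: h₀ sin ϕ sin δ + cos ϕ cos δ sin h₀ = 2.2315×0.83962×0.36897 + 0.54317×0.92944×0.78959 = 0.691307 + 0.398620 = 1.089927.
Q̄ = (S_0/π) × [bracket] = (589/π) × 1.089927 = 204.34 W/m².
— Configuration B (ϕ=+4.3°):
Solar declination: sin δ = sin ε · sin L_s = sin 25.19° × sin 312.4° = -0.31430, so δ = -18.319°.
cos h₀ = −tan(+4.3°) tan(-18.319°) = 0.0249, h₀ = 1.5459 rad.
Bracket: h₀ sin ϕ sin δ + cos ϕ cos δ sin h₀ = 1.5459×0.07498×-0.31430 + 0.99719×0.94932×0.99969 = -0.036431 + 0.946359 = 0.909928.
Q̄ = (S_0/π) × [bracket] = (589/π) × 0.909928 = 170.60 W/m².
Ratio Q̄_A / Q̄_B = 204.34 / 170.60 = 1.198.

Q̄_A / Q̄_B ≈ 1.20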